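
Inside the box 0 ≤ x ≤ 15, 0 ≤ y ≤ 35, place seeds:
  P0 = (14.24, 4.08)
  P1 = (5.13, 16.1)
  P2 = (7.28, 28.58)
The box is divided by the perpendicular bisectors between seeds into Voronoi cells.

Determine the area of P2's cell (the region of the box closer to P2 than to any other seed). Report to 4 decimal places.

Area of P2's cell: 193.2465

1. box [0,15]×[0,35]: [(0, 0) (15, 0) (15, 35) (0, 35)]
2. ⊥bis P2·P0 via (10.76,16.33): [(0, 13.2733) (15, 17.5345) (15, 35) (0, 35)]  |A|=293.9416
3. ⊥bis P2·P1 via (6.205,22.34): [(0, 23.409) (15, 20.8248) (15, 35) (0, 35)]  |A|=193.2465
4. canonical 4-gon: [(0, 23.409) (15, 20.8248) (15, 35) (0, 35)]
5. shoelace: 193.2465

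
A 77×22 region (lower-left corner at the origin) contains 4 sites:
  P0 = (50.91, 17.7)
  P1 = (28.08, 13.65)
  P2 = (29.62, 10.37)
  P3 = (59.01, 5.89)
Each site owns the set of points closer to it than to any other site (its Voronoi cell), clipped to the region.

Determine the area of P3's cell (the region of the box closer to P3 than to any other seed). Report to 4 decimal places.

Area of P3's cell: 499.5699

1. box [0,77]×[0,22]: [(0, 0) (77, 0) (77, 22) (0, 22)]
2. ⊥bis P3·P0 via (54.96,11.795): [(37.7626, 0) (77, 0) (77, 22) (69.8391, 22)]  |A|=510.3809
3. ⊥bis P3·P1 via (43.545,9.77): [(41.7862, 2.7596) (41.0938, 0) (77, 0) (77, 22) (69.8391, 22)]  |A|=505.7844
4. ⊥bis P3·P2 via (44.315,8.13): [(43.696, 4.0695) (43.0757, 0) (77, 0) (77, 22) (69.8391, 22)]  |A|=499.5699
5. canonical 5-gon: [(43.696, 4.0695) (43.0757, 0) (77, 0) (77, 22) (69.8391, 22)]
6. shoelace: 499.5699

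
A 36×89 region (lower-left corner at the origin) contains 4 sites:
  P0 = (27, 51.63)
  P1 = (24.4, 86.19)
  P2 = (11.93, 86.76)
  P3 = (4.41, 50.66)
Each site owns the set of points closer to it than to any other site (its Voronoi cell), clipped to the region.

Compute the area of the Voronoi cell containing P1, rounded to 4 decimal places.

1. box [0,36]×[0,89]: [(0, 0) (36, 0) (36, 89) (0, 89)]
2. ⊥bis P1·P0 via (25.7,68.91): [(0, 66.9766) (36, 69.6849) (36, 89) (0, 89)]  |A|=744.0942
3. ⊥bis P1·P2 via (18.165,86.475): [(17.3333, 68.2806) (36, 69.6849) (36, 89) (18.2804, 89)]  |A|=363.8443
4. ⊥bis P1·P3 via (14.405,68.425): [(17.3333, 68.2806) (36, 69.6849) (36, 89) (18.2804, 89)]  |A|=363.8443
5. canonical 4-gon: [(17.3333, 68.2806) (36, 69.6849) (36, 89) (18.2804, 89)]
6. shoelace: 363.8443

Area of P1's cell: 363.8443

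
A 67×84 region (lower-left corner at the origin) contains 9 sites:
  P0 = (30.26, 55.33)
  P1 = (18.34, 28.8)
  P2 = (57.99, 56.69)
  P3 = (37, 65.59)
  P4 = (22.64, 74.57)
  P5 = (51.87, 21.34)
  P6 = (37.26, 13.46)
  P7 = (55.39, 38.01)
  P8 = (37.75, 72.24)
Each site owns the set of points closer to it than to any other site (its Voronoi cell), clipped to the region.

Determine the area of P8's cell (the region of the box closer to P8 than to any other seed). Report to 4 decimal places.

Area of P8's cell: 405.1255

1. box [0,67]×[0,84]: [(0, 0) (67, 0) (67, 84) (0, 84)]
2. ⊥bis P8·P0 via (34.005,63.785): [(0, 78.8469) (67, 49.1704) (67, 84) (0, 84)]  |A|=1339.4184
3. ⊥bis P8·P1 via (28.045,50.52): [(0, 78.8469) (67, 49.1704) (67, 84) (0, 84)]  |A|=1339.4184
4. ⊥bis P8·P2 via (47.87,64.465): [(0, 78.8469) (43.9599, 59.3756) (62.8784, 84) (0, 84)]  |A|=887.4341
5. ⊥bis P8·P3 via (37.375,68.915): [(0, 78.8469) (17.3155, 71.1774) (50.1794, 67.4709) (62.8784, 84) (0, 84)]  |A|=742.8869
6. ⊥bis P8·P4 via (30.195,73.405): [(29.6372, 69.7877) (50.1794, 67.4709) (62.8784, 84) (31.8288, 84)]  |A|=405.1255
7. ⊥bis P8·P5 via (44.81,46.79): [(29.6372, 69.7877) (50.1794, 67.4709) (62.8784, 84) (31.8288, 84)]  |A|=405.1255
8. ⊥bis P8·P6 via (37.505,42.85): [(29.6372, 69.7877) (50.1794, 67.4709) (62.8784, 84) (31.8288, 84)]  |A|=405.1255
9. ⊥bis P8·P7 via (46.57,55.125): [(29.6372, 69.7877) (50.1794, 67.4709) (62.8784, 84) (31.8288, 84)]  |A|=405.1255
10. canonical 4-gon: [(29.6372, 69.7877) (50.1794, 67.4709) (62.8784, 84) (31.8288, 84)]
11. shoelace: 405.1255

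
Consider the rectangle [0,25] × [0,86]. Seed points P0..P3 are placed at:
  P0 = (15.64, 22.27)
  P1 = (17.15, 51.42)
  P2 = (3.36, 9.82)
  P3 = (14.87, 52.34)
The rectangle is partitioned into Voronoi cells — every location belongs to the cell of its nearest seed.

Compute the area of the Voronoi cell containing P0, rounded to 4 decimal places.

Area of P0's cell: 595.0911

1. box [0,25]×[0,86]: [(0, 0) (25, 0) (25, 86) (0, 86)]
2. ⊥bis P0·P1 via (16.395,36.845): [(0, 37.6943) (0, 0) (25, 0) (25, 36.3993)]  |A|=926.1691
3. ⊥bis P0·P2 via (9.5,16.045): [(0, 37.6943) (0, 25.4153) (25, 0.7566) (25, 36.3993)]  |A|=599.02
4. ⊥bis P0·P3 via (15.255,37.305): [(10.0753, 37.1724) (0, 36.9144) (0, 25.4153) (25, 0.7566) (25, 36.3993)]  |A|=595.0911
5. canonical 5-gon: [(10.0753, 37.1724) (0, 36.9144) (0, 25.4153) (25, 0.7566) (25, 36.3993)]
6. shoelace: 595.0911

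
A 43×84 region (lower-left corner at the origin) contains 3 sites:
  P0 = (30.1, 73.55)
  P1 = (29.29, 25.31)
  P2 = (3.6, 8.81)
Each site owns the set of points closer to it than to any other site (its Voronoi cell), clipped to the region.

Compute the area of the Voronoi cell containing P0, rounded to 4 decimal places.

Area of P0's cell: 1480.5931

1. box [0,43]×[0,84]: [(0, 0) (43, 0) (43, 84) (0, 84)]
2. ⊥bis P0·P1 via (29.695,49.43): [(0, 49.9286) (43, 49.2066) (43, 84) (0, 84)]  |A|=1480.5931
3. ⊥bis P0·P2 via (16.85,41.18): [(0, 49.9286) (43, 49.2066) (43, 84) (0, 84)]  |A|=1480.5931
4. canonical 4-gon: [(0, 49.9286) (43, 49.2066) (43, 84) (0, 84)]
5. shoelace: 1480.5931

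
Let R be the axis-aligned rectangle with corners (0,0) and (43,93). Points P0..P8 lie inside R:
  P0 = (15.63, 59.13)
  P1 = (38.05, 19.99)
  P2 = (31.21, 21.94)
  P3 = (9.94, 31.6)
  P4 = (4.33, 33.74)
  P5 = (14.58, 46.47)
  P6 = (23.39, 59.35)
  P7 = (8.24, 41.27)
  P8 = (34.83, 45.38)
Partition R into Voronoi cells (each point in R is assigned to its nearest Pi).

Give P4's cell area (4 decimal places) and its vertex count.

Area of P4's cell: 114.3668 (3 vertices)

1. box [0,43]×[0,93]: [(0, 0) (43, 0) (43, 93) (0, 93)]
2. ⊥bis P4·P0 via (9.98,46.435): [(0, 50.8767) (0, 0) (43, 0) (43, 31.7392)]  |A|=1776.2415
3. ⊥bis P4·P1 via (21.19,26.865): [(26.2224, 39.2062) (0, 50.8767) (0, 0) (10.2353, 0)]  |A|=867.6965
4. ⊥bis P4·P2 via (17.77,27.84): [(23.3256, 40.4954) (0, 50.8767) (0, 0) (5.5486, 0)]  |A|=705.7102
5. ⊥bis P4·P3 via (7.135,32.67): [(12.0367, 45.5197) (0, 50.8767) (0, 13.9656)]  |A|=222.1428
6. ⊥bis P4·P5 via (9.455,40.105): [(9.8499, 39.787) (0, 47.718) (0, 13.9656)]  |A|=166.2285
7. ⊥bis P4·P6 via (13.86,46.545): [(9.8499, 39.787) (0, 47.718) (0, 13.9656)]  |A|=166.2285
8. ⊥bis P4·P7 via (6.285,37.505): [(8.5339, 36.3372) (0, 40.7685) (0, 13.9656)]  |A|=114.3668
9. ⊥bis P4·P8 via (19.58,39.56): [(8.5339, 36.3372) (0, 40.7685) (0, 13.9656)]  |A|=114.3668
10. canonical 3-gon: [(8.5339, 36.3372) (0, 40.7685) (0, 13.9656)]
11. shoelace: 114.3668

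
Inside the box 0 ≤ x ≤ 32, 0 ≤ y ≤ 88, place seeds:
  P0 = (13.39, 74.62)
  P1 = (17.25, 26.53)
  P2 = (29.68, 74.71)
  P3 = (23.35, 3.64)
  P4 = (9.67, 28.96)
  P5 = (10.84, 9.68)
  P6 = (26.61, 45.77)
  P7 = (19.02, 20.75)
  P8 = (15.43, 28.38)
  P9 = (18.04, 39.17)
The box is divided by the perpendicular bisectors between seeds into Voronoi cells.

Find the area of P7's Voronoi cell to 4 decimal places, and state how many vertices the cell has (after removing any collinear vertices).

Area of P7's cell: 226.0611 (5 vertices)

1. box [0,32]×[0,88]: [(0, 0) (32, 0) (32, 88) (0, 88)]
2. ⊥bis P7·P0 via (16.205,47.685): [(0, 45.9914) (0, 0) (32, 0) (32, 49.3357)]  |A|=1525.2344
3. ⊥bis P7·P1 via (18.135,23.64): [(0, 18.0865) (0, 0) (32, 0) (32, 27.8859)]  |A|=735.5585
4. ⊥bis P7·P2 via (24.35,47.73): [(0, 18.0865) (0, 0) (32, 0) (32, 27.8859)]  |A|=735.5585
5. ⊥bis P7·P3 via (21.185,12.195): [(0, 18.0865) (0, 6.8337) (32, 14.9319) (32, 27.8859)]  |A|=387.3076
6. ⊥bis P7·P4 via (14.345,24.855): [(11.4919, 21.6057) (0, 8.5181) (0, 6.8337) (32, 14.9319) (32, 27.8859)]  |A|=332.3281
7. ⊥bis P7·P5 via (14.93,15.215): [(11.4919, 21.6057) (9.4415, 19.2706) (19.5701, 11.7863) (32, 14.9319) (32, 27.8859)]  |A|=226.0611
8. ⊥bis P7·P6 via (22.815,33.26): [(11.4919, 21.6057) (9.4415, 19.2706) (19.5701, 11.7863) (32, 14.9319) (32, 27.8859)]  |A|=226.0611
9. ⊥bis P7·P8 via (17.225,24.565): [(11.4919, 21.6057) (9.4415, 19.2706) (19.5701, 11.7863) (32, 14.9319) (32, 27.8859)]  |A|=226.0611
10. ⊥bis P7·P9 via (18.53,29.96): [(11.4919, 21.6057) (9.4415, 19.2706) (19.5701, 11.7863) (32, 14.9319) (32, 27.8859)]  |A|=226.0611
11. canonical 5-gon: [(11.4919, 21.6057) (9.4415, 19.2706) (19.5701, 11.7863) (32, 14.9319) (32, 27.8859)]
12. shoelace: 226.0611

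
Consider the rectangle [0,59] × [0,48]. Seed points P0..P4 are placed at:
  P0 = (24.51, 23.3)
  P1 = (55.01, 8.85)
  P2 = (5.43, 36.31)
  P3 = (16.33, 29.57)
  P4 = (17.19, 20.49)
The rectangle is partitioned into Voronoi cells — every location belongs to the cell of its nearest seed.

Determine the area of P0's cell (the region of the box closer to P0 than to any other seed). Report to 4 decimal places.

Area of P0's cell: 830.1371

1. box [0,59]×[0,48]: [(0, 0) (59, 0) (59, 48) (0, 48)]
2. ⊥bis P0·P1 via (39.76,16.075): [(0, 0) (32.1441, 0) (54.8851, 48) (0, 48)]  |A|=2088.7023
3. ⊥bis P0·P2 via (14.97,29.805): [(0, 7.8505) (0, 0) (32.1441, 0) (54.8851, 48) (27.3765, 48)]  |A|=1539.1254
4. ⊥bis P0·P3 via (20.42,26.435): [(0.1575, 0) (32.1441, 0) (54.8851, 48) (36.9497, 48)]  |A|=1198.1312
5. ⊥bis P0·P4 via (20.85,21.895): [(19.5453, 25.2938) (29.255, 0) (32.1441, 0) (54.8851, 48) (36.9497, 48)]  |A|=830.1371
6. canonical 5-gon: [(19.5453, 25.2938) (29.255, 0) (32.1441, 0) (54.8851, 48) (36.9497, 48)]
7. shoelace: 830.1371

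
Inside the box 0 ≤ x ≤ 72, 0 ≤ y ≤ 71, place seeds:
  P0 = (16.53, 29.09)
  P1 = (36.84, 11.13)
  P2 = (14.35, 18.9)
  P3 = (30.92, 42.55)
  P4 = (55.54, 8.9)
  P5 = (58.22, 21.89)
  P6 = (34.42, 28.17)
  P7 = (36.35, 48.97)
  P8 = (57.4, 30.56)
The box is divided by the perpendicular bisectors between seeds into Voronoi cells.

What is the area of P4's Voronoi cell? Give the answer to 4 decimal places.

Area of P4's cell: 388.1823

1. box [0,72]×[0,71]: [(0, 0) (72, 0) (72, 71) (0, 71)]
2. ⊥bis P4·P0 via (36.035,18.995): [(26.204, 0) (72, 0) (72, 71) (62.9507, 71)]  |A|=1947.0102
3. ⊥bis P4·P1 via (46.19,10.015): [(50.6218, 47.1789) (44.9957, 0) (72, 0) (72, 71) (62.9507, 71)]  |A|=1503.7234
4. ⊥bis P4·P2 via (34.945,13.9): [(50.6218, 47.1789) (44.9957, 0) (72, 0) (72, 71) (62.9507, 71)]  |A|=1503.7234
5. ⊥bis P4·P3 via (43.23,25.725): [(48.5255, 29.5994) (44.9957, 0) (72, 0) (72, 46.7746)]  |A|=948.6613
6. ⊥bis P4·P5 via (56.88,15.395): [(47.0729, 17.4183) (44.9957, 0) (72, 0) (72, 12.2756)]  |A|=388.1823
7. ⊥bis P4·P6 via (44.98,18.535): [(47.0729, 17.4183) (44.9957, 0) (72, 0) (72, 12.2756)]  |A|=388.1823
8. ⊥bis P4·P7 via (45.945,28.935): [(47.0729, 17.4183) (44.9957, 0) (72, 0) (72, 12.2756)]  |A|=388.1823
9. ⊥bis P4·P8 via (56.47,19.73): [(47.0729, 17.4183) (44.9957, 0) (72, 0) (72, 12.2756)]  |A|=388.1823
10. canonical 4-gon: [(47.0729, 17.4183) (44.9957, 0) (72, 0) (72, 12.2756)]
11. shoelace: 388.1823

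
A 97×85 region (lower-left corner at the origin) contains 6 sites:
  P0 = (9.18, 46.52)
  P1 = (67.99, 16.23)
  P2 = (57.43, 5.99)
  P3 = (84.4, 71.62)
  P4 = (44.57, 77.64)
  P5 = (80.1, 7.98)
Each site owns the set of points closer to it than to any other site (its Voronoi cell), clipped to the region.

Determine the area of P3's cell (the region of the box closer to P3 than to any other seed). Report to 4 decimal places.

1. box [0,97]×[0,85]: [(0, 0) (97, 0) (97, 85) (0, 85)]
2. ⊥bis P3·P0 via (46.79,59.07): [(66.5009, 0) (97, 0) (97, 85) (38.1375, 85)]  |A|=3797.8673
3. ⊥bis P3·P1 via (76.195,43.925): [(49.1723, 51.9308) (97, 37.7613) (97, 85) (38.1375, 85)]  |A|=2102.9287
4. ⊥bis P3·P2 via (70.915,38.805): [(49.1723, 51.9308) (97, 37.7613) (97, 85) (38.1375, 85)]  |A|=2102.9287
5. ⊥bis P3·P4 via (64.485,74.63): [(60.5449, 48.5615) (97, 37.7613) (97, 85) (66.0523, 85)]  |A|=1424.8881
6. ⊥bis P3·P5 via (82.25,39.8): [(60.5449, 48.5615) (92.4432, 39.1113) (97, 38.8034) (97, 85) (66.0523, 85)]  |A|=1422.5137
7. canonical 5-gon: [(60.5449, 48.5615) (92.4432, 39.1113) (97, 38.8034) (97, 85) (66.0523, 85)]
8. shoelace: 1422.5137

Area of P3's cell: 1422.5137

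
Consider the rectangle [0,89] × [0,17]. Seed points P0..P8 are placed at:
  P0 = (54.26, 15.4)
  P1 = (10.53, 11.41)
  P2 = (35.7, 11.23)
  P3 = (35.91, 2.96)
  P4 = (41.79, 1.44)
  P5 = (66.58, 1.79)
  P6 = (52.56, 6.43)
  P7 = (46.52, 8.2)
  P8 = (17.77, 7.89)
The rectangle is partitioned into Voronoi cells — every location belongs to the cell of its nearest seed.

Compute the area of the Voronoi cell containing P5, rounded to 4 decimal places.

Area of P5's cell: 453.3519

1. box [0,89]×[0,17]: [(0, 0) (89, 0) (89, 17) (0, 17)]
2. ⊥bis P5·P0 via (60.42,8.595): [(50.925, 0) (89, 0) (89, 17) (69.7051, 17)]  |A|=487.6441
3. ⊥bis P5·P1 via (38.555,6.6): [(50.925, 0) (89, 0) (89, 17) (69.7051, 17)]  |A|=487.6441
4. ⊥bis P5·P2 via (51.14,6.51): [(50.925, 0) (89, 0) (89, 17) (69.7051, 17)]  |A|=487.6441
5. ⊥bis P5·P3 via (51.245,2.375): [(51.1626, 0.215) (51.1544, 0) (89, 0) (89, 17) (69.7051, 17)]  |A|=487.6194
6. ⊥bis P5·P4 via (54.185,1.615): [(54.1664, 2.9341) (54.2078, 0) (89, 0) (89, 17) (69.7051, 17)]  |A|=482.8281
7. ⊥bis P5·P6 via (59.57,4.11): [(61.3257, 9.4148) (58.2098, 0) (89, 0) (89, 17) (69.7051, 17)]  |A|=453.3519
8. ⊥bis P5·P7 via (56.55,4.995): [(61.3257, 9.4148) (58.2098, 0) (89, 0) (89, 17) (69.7051, 17)]  |A|=453.3519
9. ⊥bis P5·P8 via (42.175,4.84): [(61.3257, 9.4148) (58.2098, 0) (89, 0) (89, 17) (69.7051, 17)]  |A|=453.3519
10. canonical 5-gon: [(61.3257, 9.4148) (58.2098, 0) (89, 0) (89, 17) (69.7051, 17)]
11. shoelace: 453.3519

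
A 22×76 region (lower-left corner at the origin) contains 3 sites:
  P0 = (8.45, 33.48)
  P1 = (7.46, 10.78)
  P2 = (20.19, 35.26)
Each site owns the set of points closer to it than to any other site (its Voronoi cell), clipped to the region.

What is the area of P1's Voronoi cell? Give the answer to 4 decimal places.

1. box [0,22]×[0,76]: [(0, 0) (22, 0) (22, 76) (0, 76)]
2. ⊥bis P1·P0 via (7.955,22.13): [(0, 22.4769) (0, 0) (22, 0) (22, 21.5175)]  |A|=483.9384
3. ⊥bis P1·P2 via (13.825,23.02): [(16.2305, 21.7691) (0, 22.4769) (0, 0) (22, 0) (22, 18.7689)]  |A|=476.0094
4. canonical 5-gon: [(16.2305, 21.7691) (0, 22.4769) (0, 0) (22, 0) (22, 18.7689)]
5. shoelace: 476.0094

Area of P1's cell: 476.0094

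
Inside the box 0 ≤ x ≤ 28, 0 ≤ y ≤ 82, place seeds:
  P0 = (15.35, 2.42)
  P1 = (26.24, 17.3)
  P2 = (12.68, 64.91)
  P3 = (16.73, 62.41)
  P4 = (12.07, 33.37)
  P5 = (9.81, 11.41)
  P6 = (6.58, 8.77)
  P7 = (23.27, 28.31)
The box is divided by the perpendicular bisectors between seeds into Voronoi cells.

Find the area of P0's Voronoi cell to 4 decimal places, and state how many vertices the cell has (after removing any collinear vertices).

1. box [0,28]×[0,82]: [(0, 0) (28, 0) (28, 82) (0, 82)]
2. ⊥bis P0·P1 via (20.795,9.86): [(0, 25.0789) (0, 0) (28, 0) (28, 4.587)]  |A|=415.3227
3. ⊥bis P0·P2 via (14.015,33.665): [(0, 25.0789) (0, 0) (28, 0) (28, 4.587)]  |A|=415.3227
4. ⊥bis P0·P3 via (16.04,32.415): [(0, 25.0789) (0, 0) (28, 0) (28, 4.587)]  |A|=415.3227
5. ⊥bis P0·P4 via (13.71,17.895): [(10.3086, 17.5345) (0, 16.4421) (0, 0) (28, 0) (28, 4.587)]  |A|=370.8057
6. ⊥bis P0·P5 via (12.58,6.915): [(19.2243, 11.0095) (1.3587, 0) (28, 0) (28, 4.587)]  |A|=166.7805
7. ⊥bis P0·P6 via (10.965,5.595): [(19.2243, 11.0095) (11.3896, 6.1814) (6.9139, 0) (28, 0) (28, 4.587)]  |A|=149.6111
8. ⊥bis P0·P7 via (19.31,15.365): [(19.2243, 11.0095) (11.3896, 6.1814) (6.9139, 0) (28, 0) (28, 4.587)]  |A|=149.6111
9. canonical 5-gon: [(19.2243, 11.0095) (11.3896, 6.1814) (6.9139, 0) (28, 0) (28, 4.587)]
10. shoelace: 149.6111

Area of P0's cell: 149.6111 (5 vertices)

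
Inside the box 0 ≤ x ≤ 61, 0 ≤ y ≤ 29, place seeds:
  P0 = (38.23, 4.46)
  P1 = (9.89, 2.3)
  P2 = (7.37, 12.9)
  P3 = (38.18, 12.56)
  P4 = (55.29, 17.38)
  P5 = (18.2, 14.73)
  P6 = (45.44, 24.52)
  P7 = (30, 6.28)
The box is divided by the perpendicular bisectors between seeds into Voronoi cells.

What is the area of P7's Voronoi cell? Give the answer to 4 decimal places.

1. box [0,61]×[0,29]: [(0, 0) (61, 0) (61, 29) (0, 29)]
2. ⊥bis P7·P0 via (34.115,5.37): [(0, 0) (32.9275, 0) (39.3406, 29) (0, 29)]  |A|=1047.8868
3. ⊥bis P7·P1 via (19.945,4.29): [(20.794, 0) (32.9275, 0) (39.3406, 29) (15.0546, 29)]  |A|=528.0814
4. ⊥bis P7·P2 via (18.685,9.59): [(18.8109, 10.0204) (20.794, 0) (32.9275, 0) (39.3406, 29) (24.363, 29)]  |A|=439.746
5. ⊥bis P7·P3 via (34.09,9.42): [(22.8993, 23.9964) (18.8109, 10.0204) (20.794, 0) (32.9275, 0) (34.8047, 8.489)]  |A|=245.0096
6. ⊥bis P7·P4 via (42.645,11.83): [(22.8993, 23.9964) (18.8109, 10.0204) (20.794, 0) (32.9275, 0) (34.8047, 8.489)]  |A|=245.0096
7. ⊥bis P7·P5 via (24.1,10.505): [(28.5192, 16.6762) (19.881, 4.6134) (20.794, 0) (32.9275, 0) (34.8047, 8.489)]  |A|=160.9662
8. ⊥bis P7·P6 via (37.72,15.4): [(28.5192, 16.6762) (19.881, 4.6134) (20.794, 0) (32.9275, 0) (34.8047, 8.489)]  |A|=160.9662
9. canonical 5-gon: [(28.5192, 16.6762) (19.881, 4.6134) (20.794, 0) (32.9275, 0) (34.8047, 8.489)]
10. shoelace: 160.9662

Area of P7's cell: 160.9662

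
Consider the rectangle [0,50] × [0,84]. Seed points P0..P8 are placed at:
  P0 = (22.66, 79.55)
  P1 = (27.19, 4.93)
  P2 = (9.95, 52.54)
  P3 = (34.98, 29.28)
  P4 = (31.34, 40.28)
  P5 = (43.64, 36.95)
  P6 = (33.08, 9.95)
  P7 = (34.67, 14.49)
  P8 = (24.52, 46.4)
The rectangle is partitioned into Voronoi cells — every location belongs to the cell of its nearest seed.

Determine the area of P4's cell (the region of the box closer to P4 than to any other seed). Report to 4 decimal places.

Area of P4's cell: 246.7501

1. box [0,50]×[0,84]: [(0, 0) (50, 0) (50, 84) (0, 84)]
2. ⊥bis P4·P0 via (27,59.915): [(0, 53.9471) (0, 0) (50, 0) (50, 64.9988)]  |A|=2973.6466
3. ⊥bis P4·P1 via (29.265,22.605): [(0, 53.9471) (0, 26.0406) (50, 20.1708) (50, 64.9988)]  |A|=1818.3616
4. ⊥bis P4·P2 via (20.645,46.41): [(28.5866, 60.2657) (8.4045, 25.054) (50, 20.1708) (50, 64.9988)]  |A|=1261.5619
5. ⊥bis P4·P3 via (33.16,34.78): [(28.5866, 60.2657) (9.4896, 26.9473) (50, 40.3525) (50, 64.9988)]  |A|=810.7513
6. ⊥bis P4·P5 via (37.49,38.615): [(44.2913, 63.737) (28.5866, 60.2657) (9.4896, 26.9473) (36.7757, 35.9765)]  |A|=573.2897
7. ⊥bis P4·P6 via (32.21,25.115): [(44.2913, 63.737) (28.5866, 60.2657) (9.4896, 26.9473) (36.7757, 35.9765)]  |A|=573.2897
8. ⊥bis P4·P7 via (33.005,27.385): [(44.2913, 63.737) (28.5866, 60.2657) (9.4896, 26.9473) (36.7757, 35.9765)]  |A|=573.2897
9. ⊥bis P4·P8 via (27.93,43.34): [(43.4522, 60.6376) (14.7953, 28.7029) (36.7757, 35.9765)]  |A|=246.7501
10. canonical 3-gon: [(43.4522, 60.6376) (14.7953, 28.7029) (36.7757, 35.9765)]
11. shoelace: 246.7501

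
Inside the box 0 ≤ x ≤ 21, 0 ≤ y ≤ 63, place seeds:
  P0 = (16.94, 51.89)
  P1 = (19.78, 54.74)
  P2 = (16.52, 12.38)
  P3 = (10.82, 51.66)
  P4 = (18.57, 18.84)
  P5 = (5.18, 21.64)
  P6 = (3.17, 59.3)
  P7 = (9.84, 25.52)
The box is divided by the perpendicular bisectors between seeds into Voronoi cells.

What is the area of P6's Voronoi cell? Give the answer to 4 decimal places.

1. box [0,21]×[0,63]: [(0, 0) (21, 0) (21, 63) (0, 63)]
2. ⊥bis P6·P0 via (10.055,55.595): [(0, 36.9098) (14.0398, 63) (0, 63)]  |A|=183.1509
3. ⊥bis P6·P1 via (11.475,57.02): [(0, 36.9098) (12.1553, 59.4979) (13.1167, 63) (0, 63)]  |A|=181.5345
4. ⊥bis P6·P2 via (9.845,35.84): [(0, 36.9098) (12.1553, 59.4979) (13.1167, 63) (0, 63)]  |A|=181.5345
5. ⊥bis P6·P3 via (6.995,55.48): [(0, 48.4758) (12.5903, 61.0827) (13.1167, 63) (0, 63)]  |A|=104.0066
6. ⊥bis P6·P4 via (10.87,39.07): [(0, 48.4758) (12.5903, 61.0827) (13.1167, 63) (0, 63)]  |A|=104.0066
7. ⊥bis P6·P5 via (4.175,40.47): [(0, 48.4758) (12.5903, 61.0827) (13.1167, 63) (0, 63)]  |A|=104.0066
8. ⊥bis P6·P7 via (6.505,42.41): [(0, 48.4758) (12.5903, 61.0827) (13.1167, 63) (0, 63)]  |A|=104.0066
9. canonical 4-gon: [(0, 48.4758) (12.5903, 61.0827) (13.1167, 63) (0, 63)]
10. shoelace: 104.0066

Area of P6's cell: 104.0066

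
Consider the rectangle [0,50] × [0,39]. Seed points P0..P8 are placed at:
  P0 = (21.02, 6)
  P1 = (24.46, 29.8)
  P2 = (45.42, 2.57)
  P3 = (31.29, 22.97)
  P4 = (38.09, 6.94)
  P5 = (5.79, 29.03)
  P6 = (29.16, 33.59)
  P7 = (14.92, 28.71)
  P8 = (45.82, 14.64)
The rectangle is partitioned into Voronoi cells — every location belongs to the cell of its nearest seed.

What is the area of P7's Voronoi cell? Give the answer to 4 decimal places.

Area of P7's cell: 212.3620

1. box [0,50]×[0,39]: [(0, 0) (50, 0) (50, 39) (0, 39)]
2. ⊥bis P7·P0 via (17.97,17.355): [(0, 12.5282) (50, 25.9584) (50, 39) (0, 39)]  |A|=987.8356
3. ⊥bis P7·P1 via (19.69,29.255): [(0, 12.5282) (20.9579, 18.1576) (18.5766, 39) (0, 39)]  |A|=470.9879
4. ⊥bis P7·P2 via (30.17,15.64): [(0, 12.5282) (20.9579, 18.1576) (18.5766, 39) (0, 39)]  |A|=470.9879
5. ⊥bis P7·P3 via (23.105,25.84): [(0, 12.5282) (20.3544, 17.9955) (20.8236, 19.3336) (18.5766, 39) (0, 39)]  |A|=470.6221
6. ⊥bis P7·P4 via (26.505,17.825): [(0, 12.5282) (20.3544, 17.9955) (20.8236, 19.3336) (18.5766, 39) (0, 39)]  |A|=470.6221
7. ⊥bis P7·P5 via (10.355,28.87): [(9.8752, 15.1807) (20.3544, 17.9955) (20.8236, 19.3336) (18.5766, 39) (10.71, 39)]  |A|=212.362
8. ⊥bis P7·P6 via (22.04,31.15): [(9.8752, 15.1807) (20.3544, 17.9955) (20.8236, 19.3336) (18.5766, 39) (10.71, 39)]  |A|=212.362
9. ⊥bis P7·P8 via (30.37,21.675): [(9.8752, 15.1807) (20.3544, 17.9955) (20.8236, 19.3336) (18.5766, 39) (10.71, 39)]  |A|=212.362
10. canonical 5-gon: [(9.8752, 15.1807) (20.3544, 17.9955) (20.8236, 19.3336) (18.5766, 39) (10.71, 39)]
11. shoelace: 212.362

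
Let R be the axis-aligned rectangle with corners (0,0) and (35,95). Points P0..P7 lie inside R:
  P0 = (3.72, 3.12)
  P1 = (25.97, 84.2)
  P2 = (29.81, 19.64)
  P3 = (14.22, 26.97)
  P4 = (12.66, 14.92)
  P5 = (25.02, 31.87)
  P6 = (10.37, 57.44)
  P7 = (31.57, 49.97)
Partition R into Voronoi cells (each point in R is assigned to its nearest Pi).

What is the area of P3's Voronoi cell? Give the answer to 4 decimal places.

1. box [0,35]×[0,95]: [(0, 0) (35, 0) (35, 95) (0, 95)]
2. ⊥bis P3·P0 via (8.97,15.045): [(0, 18.9941) (35, 3.5853) (35, 95) (0, 95)]  |A|=2929.8621
3. ⊥bis P3·P1 via (20.095,55.585): [(0, 59.7107) (0, 18.9941) (35, 3.5853) (35, 52.5248)]  |A|=1568.9846
4. ⊥bis P3·P2 via (22.015,23.305): [(0, 59.7107) (0, 18.9941) (16.5602, 11.7034) (35, 50.9225) (35, 52.5248)]  |A|=1132.5408
5. ⊥bis P3·P4 via (13.44,20.945): [(0, 59.7107) (0, 22.685) (20.4771, 20.034) (35, 50.9225) (35, 52.5248)]  |A|=1011.4951
6. ⊥bis P3·P5 via (19.62,29.42): [(6.4807, 58.3802) (0, 59.7107) (0, 22.685) (20.4771, 20.034) (22.2081, 23.7157)]  |A|=552.9867
7. ⊥bis P3·P6 via (12.295,42.205): [(13.7367, 42.3872) (0, 40.6515) (0, 22.685) (20.4771, 20.034) (22.2081, 23.7157)]  |A|=375.0852
8. ⊥bis P3·P7 via (22.895,38.47): [(13.7367, 42.3872) (0, 40.6515) (0, 22.685) (20.4771, 20.034) (22.2081, 23.7157)]  |A|=375.0852
9. canonical 5-gon: [(13.7367, 42.3872) (0, 40.6515) (0, 22.685) (20.4771, 20.034) (22.2081, 23.7157)]
10. shoelace: 375.0852

Area of P3's cell: 375.0852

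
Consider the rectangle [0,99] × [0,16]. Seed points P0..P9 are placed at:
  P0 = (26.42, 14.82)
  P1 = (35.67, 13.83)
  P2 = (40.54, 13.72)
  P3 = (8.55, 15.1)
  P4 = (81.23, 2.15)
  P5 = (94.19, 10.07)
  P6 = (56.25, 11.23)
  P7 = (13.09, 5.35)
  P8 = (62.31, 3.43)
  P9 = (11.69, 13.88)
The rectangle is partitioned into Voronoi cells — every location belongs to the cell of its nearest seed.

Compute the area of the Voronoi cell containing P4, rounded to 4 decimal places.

Area of P4's cell: 230.9204

1. box [0,99]×[0,16]: [(0, 0) (99, 0) (99, 16) (0, 16)]
2. ⊥bis P4·P0 via (53.825,8.485): [(51.8636, 0) (99, 0) (99, 16) (55.5622, 16)]  |A|=724.5938
3. ⊥bis P4·P1 via (58.45,7.99): [(56.4016, 0) (99, 0) (99, 16) (60.5035, 16)]  |A|=648.759
4. ⊥bis P4·P2 via (60.885,7.935): [(58.6287, 0) (99, 0) (99, 16) (63.1782, 16)]  |A|=609.5443
5. ⊥bis P4·P3 via (44.89,8.625): [(58.6287, 0) (99, 0) (99, 16) (63.1782, 16)]  |A|=609.5443
6. ⊥bis P4·P5 via (87.71,6.11): [(58.6287, 0) (91.4439, 0) (81.6661, 16) (63.1782, 16)]  |A|=410.4243
7. ⊥bis P4·P6 via (68.74,6.69): [(66.3082, 0) (91.4439, 0) (81.6661, 16) (72.1241, 16)]  |A|=277.4212
8. ⊥bis P4·P7 via (47.16,3.75): [(66.3082, 0) (91.4439, 0) (81.6661, 16) (72.1241, 16)]  |A|=277.4212
9. ⊥bis P4·P8 via (71.77,2.79): [(71.5812, 0) (91.4439, 0) (81.6661, 16) (72.6637, 16)]  |A|=230.9204
10. ⊥bis P4·P9 via (46.46,8.015): [(71.5812, 0) (91.4439, 0) (81.6661, 16) (72.6637, 16)]  |A|=230.9204
11. canonical 4-gon: [(71.5812, 0) (91.4439, 0) (81.6661, 16) (72.6637, 16)]
12. shoelace: 230.9204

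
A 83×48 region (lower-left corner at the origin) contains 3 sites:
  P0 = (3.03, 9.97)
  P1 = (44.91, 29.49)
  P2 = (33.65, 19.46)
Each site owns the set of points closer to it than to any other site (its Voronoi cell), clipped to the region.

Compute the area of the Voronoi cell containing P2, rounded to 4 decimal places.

Area of P2's cell: 1163.5582

1. box [0,83]×[0,48]: [(0, 0) (83, 0) (83, 48) (0, 48)]
2. ⊥bis P2·P0 via (18.34,14.715): [(22.9006, 0) (83, 0) (83, 48) (8.024, 48)]  |A|=3241.8088
3. ⊥bis P2·P1 via (39.28,24.475): [(22.9006, 0) (61.0814, 0) (18.3248, 48) (8.024, 48)]  |A|=1163.5582
4. canonical 4-gon: [(22.9006, 0) (61.0814, 0) (18.3248, 48) (8.024, 48)]
5. shoelace: 1163.5582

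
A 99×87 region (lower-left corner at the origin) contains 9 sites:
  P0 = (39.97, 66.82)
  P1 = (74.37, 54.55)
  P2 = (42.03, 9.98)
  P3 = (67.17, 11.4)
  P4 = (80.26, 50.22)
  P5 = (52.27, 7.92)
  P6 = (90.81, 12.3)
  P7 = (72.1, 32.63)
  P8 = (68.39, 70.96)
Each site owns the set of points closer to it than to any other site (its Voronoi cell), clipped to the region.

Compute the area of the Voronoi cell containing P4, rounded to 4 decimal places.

Area of P4's cell: 669.8219

1. box [0,99]×[0,87]: [(0, 0) (99, 0) (99, 87) (0, 87)]
2. ⊥bis P4·P0 via (60.115,58.52): [(36.004, 0) (99, 0) (99, 87) (71.8491, 87)]  |A|=3921.3887
3. ⊥bis P4·P1 via (77.315,52.385): [(38.8045, 0) (99, 0) (99, 81.8826)]  |A|=2464.4837
4. ⊥bis P4·P2 via (61.145,30.1): [(61.0198, 30.219) (92.8276, 0) (99, 0) (99, 81.8826)]  |A|=1648.2226
5. ⊥bis P4·P3 via (73.715,30.81): [(63.8898, 34.123) (99, 22.284) (99, 81.8826)]  |A|=1046.2597
6. ⊥bis P4·P5 via (66.265,29.07): [(63.8898, 34.123) (99, 22.284) (99, 81.8826)]  |A|=1046.2597
7. ⊥bis P4·P6 via (85.535,31.26): [(63.8898, 34.123) (78.3274, 29.2547) (99, 35.0062) (99, 81.8826)]  |A|=914.7588
8. ⊥bis P4·P7 via (76.18,41.425): [(71.0182, 43.8196) (93.3845, 33.4439) (99, 35.0062) (99, 81.8826)]  |A|=702.4484
9. ⊥bis P4·P8 via (74.325,60.59): [(89.8998, 69.5038) (71.0182, 43.8196) (93.3845, 33.4439) (99, 35.0062) (99, 74.7121)]  |A|=669.8219
10. canonical 5-gon: [(89.8998, 69.5038) (71.0182, 43.8196) (93.3845, 33.4439) (99, 35.0062) (99, 74.7121)]
11. shoelace: 669.8219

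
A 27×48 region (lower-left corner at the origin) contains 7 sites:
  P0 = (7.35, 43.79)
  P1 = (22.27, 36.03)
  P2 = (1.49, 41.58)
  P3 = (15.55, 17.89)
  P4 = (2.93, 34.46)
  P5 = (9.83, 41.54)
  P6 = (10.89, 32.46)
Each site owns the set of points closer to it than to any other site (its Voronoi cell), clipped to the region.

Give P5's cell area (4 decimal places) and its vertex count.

Area of P5's cell: 96.6164 (6 vertices)

1. box [0,27]×[0,48]: [(0, 0) (27, 0) (27, 48) (0, 48)]
2. ⊥bis P5·P0 via (8.59,42.665): [(0, 33.1969) (0, 0) (27, 0) (27, 48) (13.4302, 48)]  |A|=1196.5956
3. ⊥bis P5·P1 via (16.05,38.785): [(0, 33.1969) (0, 2.5487) (20.1316, 48) (13.4302, 48)]  |A|=358.0985
4. ⊥bis P5·P2 via (5.66,41.56): [(5.6498, 39.4242) (5.5328, 15.0402) (20.1316, 48) (13.4302, 48)]  |A|=204.7954
5. ⊥bis P5·P3 via (12.69,29.715): [(5.6498, 39.4242) (5.595, 27.999) (11.9538, 29.5369) (20.1316, 48) (13.4302, 48)]  |A|=163.6418
6. ⊥bis P5·P4 via (6.38,38): [(5.6498, 39.4242) (5.6464, 38.715) (12.8915, 31.654) (20.1316, 48) (13.4302, 48)]  |A|=118.6308
7. ⊥bis P5·P6 via (10.36,37): [(5.6498, 39.4242) (5.6464, 38.715) (7.7221, 36.692) (15.5265, 37.6031) (20.1316, 48) (13.4302, 48)]  |A|=96.6164
8. canonical 6-gon: [(5.6498, 39.4242) (5.6464, 38.715) (7.7221, 36.692) (15.5265, 37.6031) (20.1316, 48) (13.4302, 48)]
9. shoelace: 96.6164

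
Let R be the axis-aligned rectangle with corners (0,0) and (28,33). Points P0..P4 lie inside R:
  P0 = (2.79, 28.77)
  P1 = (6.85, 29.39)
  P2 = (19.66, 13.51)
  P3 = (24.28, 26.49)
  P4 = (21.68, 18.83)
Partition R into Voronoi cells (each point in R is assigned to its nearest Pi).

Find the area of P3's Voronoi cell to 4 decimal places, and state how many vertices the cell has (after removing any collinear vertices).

Area of P3's cell: 121.9948 (4 vertices)

1. box [0,28]×[0,33]: [(0, 0) (28, 0) (28, 33) (0, 33)]
2. ⊥bis P3·P0 via (13.535,27.63): [(10.6036, 0) (28, 0) (28, 33) (14.1047, 33)]  |A|=516.3129
3. ⊥bis P3·P1 via (15.565,27.94): [(10.9163, 0) (28, 0) (28, 33) (16.4069, 33)]  |A|=473.1667
4. ⊥bis P3·P2 via (21.97,20): [(14.6759, 22.5962) (28, 17.8537) (28, 33) (16.4069, 33)]  |A|=161.2114
5. ⊥bis P3·P4 via (22.98,22.66): [(15.1298, 25.3245) (28, 20.9561) (28, 33) (16.4069, 33)]  |A|=121.9948
6. canonical 4-gon: [(15.1298, 25.3245) (28, 20.9561) (28, 33) (16.4069, 33)]
7. shoelace: 121.9948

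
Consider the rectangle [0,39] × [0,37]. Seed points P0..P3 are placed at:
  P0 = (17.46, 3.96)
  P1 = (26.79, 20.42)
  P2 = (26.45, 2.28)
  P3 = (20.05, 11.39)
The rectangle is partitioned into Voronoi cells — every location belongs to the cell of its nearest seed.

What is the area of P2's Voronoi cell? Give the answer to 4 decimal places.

1. box [0,39]×[0,37]: [(0, 0) (39, 0) (39, 37) (0, 37)]
2. ⊥bis P2·P0 via (21.955,3.12): [(21.372, 0) (39, 0) (39, 37) (28.2863, 37)]  |A|=524.3223
3. ⊥bis P2·P1 via (26.62,11.35): [(23.5039, 11.4084) (21.372, 0) (39, 0) (39, 11.118)]  |A|=186.6965
4. ⊥bis P2·P3 via (23.25,6.835): [(29.5974, 11.2942) (22.5584, 6.3492) (21.372, 0) (39, 0) (39, 11.118)]  |A|=171.2283
5. canonical 5-gon: [(29.5974, 11.2942) (22.5584, 6.3492) (21.372, 0) (39, 0) (39, 11.118)]
6. shoelace: 171.2283

Area of P2's cell: 171.2283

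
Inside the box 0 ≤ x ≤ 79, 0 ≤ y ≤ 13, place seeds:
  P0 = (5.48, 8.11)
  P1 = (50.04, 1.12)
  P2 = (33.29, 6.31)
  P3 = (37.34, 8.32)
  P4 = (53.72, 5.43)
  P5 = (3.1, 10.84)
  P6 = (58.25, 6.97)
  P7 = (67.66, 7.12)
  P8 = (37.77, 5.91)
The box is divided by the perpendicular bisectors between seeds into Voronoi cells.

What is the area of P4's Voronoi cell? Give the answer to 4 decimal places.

1. box [0,79]×[0,13]: [(0, 0) (79, 0) (79, 13) (0, 13)]
2. ⊥bis P4·P0 via (29.6,6.77): [(29.2239, 0) (79, 0) (79, 13) (29.9461, 13)]  |A|=642.395
3. ⊥bis P4·P1 via (51.88,3.275): [(55.7157, 0) (79, 0) (79, 13) (40.4901, 13)]  |A|=401.6624
4. ⊥bis P4·P2 via (43.505,5.87): [(43.6943, 10.2642) (55.7157, 0) (79, 0) (79, 13) (43.8121, 13)]  |A|=397.1182
5. ⊥bis P4·P3 via (45.53,6.875): [(45.8093, 8.4583) (55.7157, 0) (79, 0) (79, 13) (46.6107, 13)]  |A|=387.7635
6. ⊥bis P4·P5 via (28.41,8.135): [(45.8093, 8.4583) (55.7157, 0) (79, 0) (79, 13) (46.6107, 13)]  |A|=387.7635
7. ⊥bis P4·P6 via (55.985,6.2): [(45.8093, 8.4583) (55.7157, 0) (58.0927, 0) (53.6733, 13) (46.6107, 13)]  |A|=87.2427
8. ⊥bis P4·P7 via (60.69,6.275): [(45.8093, 8.4583) (55.7157, 0) (58.0927, 0) (53.6733, 13) (46.6107, 13)]  |A|=87.2427
9. ⊥bis P4·P8 via (45.745,5.67): [(45.8329, 8.592) (45.8284, 8.442) (55.7157, 0) (58.0927, 0) (53.6733, 13) (46.6107, 13)]  |A|=87.2412
10. canonical 6-gon: [(45.8329, 8.592) (45.8284, 8.442) (55.7157, 0) (58.0927, 0) (53.6733, 13) (46.6107, 13)]
11. shoelace: 87.2412

Area of P4's cell: 87.2412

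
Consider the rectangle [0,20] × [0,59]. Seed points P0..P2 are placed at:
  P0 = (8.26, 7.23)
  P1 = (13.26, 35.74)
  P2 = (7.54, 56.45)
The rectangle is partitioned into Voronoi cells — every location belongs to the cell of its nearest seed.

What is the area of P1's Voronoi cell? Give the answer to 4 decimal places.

Area of P1's cell: 487.3247

1. box [0,20]×[0,59]: [(0, 0) (20, 0) (20, 59) (0, 59)]
2. ⊥bis P1·P0 via (10.76,21.485): [(0, 23.3721) (20, 19.8645) (20, 59) (0, 59)]  |A|=747.6343
3. ⊥bis P1·P2 via (10.4,46.095): [(0, 43.2226) (0, 23.3721) (20, 19.8645) (20, 48.7465)]  |A|=487.3247
4. canonical 4-gon: [(0, 43.2226) (0, 23.3721) (20, 19.8645) (20, 48.7465)]
5. shoelace: 487.3247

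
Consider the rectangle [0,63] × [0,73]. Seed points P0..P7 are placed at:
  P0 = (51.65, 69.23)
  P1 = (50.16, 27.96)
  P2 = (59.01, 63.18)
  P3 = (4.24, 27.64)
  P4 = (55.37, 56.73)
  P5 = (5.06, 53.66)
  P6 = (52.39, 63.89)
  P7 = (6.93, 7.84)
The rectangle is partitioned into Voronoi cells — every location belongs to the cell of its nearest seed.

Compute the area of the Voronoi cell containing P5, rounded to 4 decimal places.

1. box [0,63]×[0,73]: [(0, 0) (63, 0) (63, 73) (0, 73)]
2. ⊥bis P5·P0 via (28.355,61.445): [(0, 0) (48.8894, 0) (24.4934, 73) (0, 73)]  |A|=2678.4734
3. ⊥bis P5·P1 via (27.61,40.81): [(0, 0) (4.3546, 0) (32.4264, 49.2621) (24.4934, 73) (0, 73)]  |A|=1581.5338
4. ⊥bis P5·P2 via (32.035,58.42): [(0, 0) (4.3546, 0) (32.4264, 49.2621) (24.4934, 73) (0, 73)]  |A|=1581.5338
5. ⊥bis P5·P3 via (4.65,40.65): [(0, 40.7965) (27.1154, 39.942) (32.4264, 49.2621) (24.4934, 73) (0, 73)]  |A|=941.4604
6. ⊥bis P5·P4 via (30.215,55.195): [(0, 40.7965) (27.1154, 39.942) (30.7559, 46.3307) (30.1639, 56.0322) (24.4934, 73) (0, 73)]  |A|=932.4895
7. ⊥bis P5·P6 via (28.725,58.775): [(0, 40.7965) (27.1154, 39.942) (30.7559, 46.3307) (30.4967, 50.5779) (27.7687, 63.1993) (24.4934, 73) (0, 73)]  |A|=927.1501
8. ⊥bis P5·P7 via (5.995,30.75): [(0, 40.7965) (27.1154, 39.942) (30.7559, 46.3307) (30.4967, 50.5779) (27.7687, 63.1993) (24.4934, 73) (0, 73)]  |A|=927.1501
9. canonical 7-gon: [(0, 40.7965) (27.1154, 39.942) (30.7559, 46.3307) (30.4967, 50.5779) (27.7687, 63.1993) (24.4934, 73) (0, 73)]
10. shoelace: 927.1501

Area of P5's cell: 927.1501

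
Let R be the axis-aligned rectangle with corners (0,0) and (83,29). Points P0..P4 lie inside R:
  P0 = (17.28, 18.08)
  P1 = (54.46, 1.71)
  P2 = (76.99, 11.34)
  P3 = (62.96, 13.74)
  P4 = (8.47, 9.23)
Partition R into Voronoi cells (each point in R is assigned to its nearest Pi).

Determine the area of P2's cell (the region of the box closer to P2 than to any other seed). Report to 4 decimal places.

1. box [0,83]×[0,29]: [(0, 0) (83, 0) (83, 29) (0, 29)]
2. ⊥bis P2·P0 via (47.135,14.71): [(45.4746, 0) (83, 0) (83, 29) (48.748, 29)]  |A|=1040.7724
3. ⊥bis P2·P1 via (65.725,6.525): [(68.514, 0) (83, 0) (83, 29) (56.1185, 29)]  |A|=599.8289
4. ⊥bis P2·P3 via (69.975,12.54): [(68.0254, 1.143) (68.514, 0) (83, 0) (83, 29) (72.7907, 29)]  |A|=367.6109
5. ⊥bis P2·P4 via (42.73,10.285): [(68.0254, 1.143) (68.514, 0) (83, 0) (83, 29) (72.7907, 29)]  |A|=367.6109
6. canonical 5-gon: [(68.0254, 1.143) (68.514, 0) (83, 0) (83, 29) (72.7907, 29)]
7. shoelace: 367.6109

Area of P2's cell: 367.6109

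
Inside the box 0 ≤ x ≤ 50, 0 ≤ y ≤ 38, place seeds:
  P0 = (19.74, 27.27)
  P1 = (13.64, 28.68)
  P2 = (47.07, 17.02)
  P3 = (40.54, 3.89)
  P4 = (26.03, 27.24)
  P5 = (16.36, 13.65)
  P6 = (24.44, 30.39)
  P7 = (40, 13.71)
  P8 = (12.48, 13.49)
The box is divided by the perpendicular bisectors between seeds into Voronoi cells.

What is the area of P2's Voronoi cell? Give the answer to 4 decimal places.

1. box [0,50]×[0,38]: [(0, 0) (50, 0) (50, 38) (0, 38)]
2. ⊥bis P2·P0 via (33.405,22.145): [(25.0996, 0) (50, 0) (50, 38) (39.3514, 38)]  |A|=675.4317
3. ⊥bis P2·P1 via (30.355,22.85): [(25.0996, 0) (50, 0) (50, 38) (39.3514, 38)]  |A|=675.4317
4. ⊥bis P2·P3 via (43.805,10.455): [(31.3448, 16.6519) (50, 7.374) (50, 38) (39.3514, 38)]  |A|=399.3309
5. ⊥bis P2·P4 via (36.55,22.13): [(33.394, 15.6327) (50, 7.374) (50, 38) (44.2587, 38)]  |A|=318.4958
6. ⊥bis P2·P5 via (31.715,15.335): [(33.394, 15.6327) (50, 7.374) (50, 38) (44.2587, 38)]  |A|=318.4958
7. ⊥bis P2·P6 via (35.755,23.705): [(33.394, 15.6327) (50, 7.374) (50, 38) (44.2587, 38)]  |A|=318.4958
8. ⊥bis P2·P7 via (43.535,15.365): [(38.494, 26.1322) (46.4495, 9.1398) (50, 7.374) (50, 38) (44.2587, 38)]  |A|=233.4008
9. ⊥bis P2·P8 via (29.775,15.255): [(38.494, 26.1322) (46.4495, 9.1398) (50, 7.374) (50, 38) (44.2587, 38)]  |A|=233.4008
10. canonical 5-gon: [(38.494, 26.1322) (46.4495, 9.1398) (50, 7.374) (50, 38) (44.2587, 38)]
11. shoelace: 233.4008

Area of P2's cell: 233.4008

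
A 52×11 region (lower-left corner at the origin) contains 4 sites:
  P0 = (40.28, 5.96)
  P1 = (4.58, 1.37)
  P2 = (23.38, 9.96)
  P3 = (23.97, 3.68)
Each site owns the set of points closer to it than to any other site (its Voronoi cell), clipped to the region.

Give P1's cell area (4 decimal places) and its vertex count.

Area of P1's cell: 148.7320 (5 vertices)

1. box [0,52]×[0,11]: [(0, 0) (52, 0) (52, 11) (0, 11)]
2. ⊥bis P1·P0 via (22.43,3.665): [(0, 0) (22.9012, 0) (21.4869, 11) (0, 11)]  |A|=244.1348
3. ⊥bis P1·P2 via (13.98,5.665): [(0, 0) (16.5684, 0) (11.5424, 11) (0, 11)]  |A|=154.6093
4. ⊥bis P1·P3 via (14.275,2.525): [(0, 0) (14.5758, 0) (13.873, 5.8991) (11.5424, 11) (0, 11)]  |A|=148.732
5. canonical 5-gon: [(0, 0) (14.5758, 0) (13.873, 5.8991) (11.5424, 11) (0, 11)]
6. shoelace: 148.732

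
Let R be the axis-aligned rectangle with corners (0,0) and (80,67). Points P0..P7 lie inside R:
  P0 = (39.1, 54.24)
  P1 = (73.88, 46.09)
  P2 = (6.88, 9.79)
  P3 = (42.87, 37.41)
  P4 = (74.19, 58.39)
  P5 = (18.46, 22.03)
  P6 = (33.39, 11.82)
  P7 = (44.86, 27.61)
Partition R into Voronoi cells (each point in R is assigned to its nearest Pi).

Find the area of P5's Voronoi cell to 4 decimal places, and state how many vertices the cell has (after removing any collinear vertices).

1. box [0,80]×[0,67]: [(0, 0) (80, 0) (80, 67) (0, 67)]
2. ⊥bis P5·P0 via (28.78,38.135): [(0, 56.5771) (0, 0) (80, 0) (80, 5.3135)]  |A|=2475.6226
3. ⊥bis P5·P1 via (46.17,34.06): [(50.4214, 24.2673) (0, 56.5771) (0, 0) (60.9568, 0)]  |A|=2165.976
4. ⊥bis P5·P2 via (12.67,15.91): [(50.4214, 24.2673) (0, 56.5771) (0, 27.8968) (29.4868, 0) (60.9568, 0)]  |A|=1754.6823
5. ⊥bis P5·P3 via (30.665,29.72): [(23.0492, 41.8073) (0, 56.5771) (0, 27.8968) (29.4868, 0) (49.3907, 0)]  |A|=1273.1785
6. ⊥bis P5·P4 via (46.325,40.21): [(23.0492, 41.8073) (0, 56.5771) (0, 27.8968) (29.4868, 0) (49.3907, 0)]  |A|=1273.1785
7. ⊥bis P5·P6 via (25.925,16.925): [(32.5879, 26.6681) (23.0492, 41.8073) (0, 56.5771) (0, 27.8968) (20.2966, 8.6946)]  |A|=871.755
8. ⊥bis P5·P7 via (31.66,24.82): [(31.5807, 25.1953) (30.6038, 29.8172) (23.0492, 41.8073) (0, 56.5771) (0, 27.8968) (20.2966, 8.6946)]  |A|=868.708
9. canonical 6-gon: [(31.5807, 25.1953) (30.6038, 29.8172) (23.0492, 41.8073) (0, 56.5771) (0, 27.8968) (20.2966, 8.6946)]
10. shoelace: 868.708

Area of P5's cell: 868.7080 (6 vertices)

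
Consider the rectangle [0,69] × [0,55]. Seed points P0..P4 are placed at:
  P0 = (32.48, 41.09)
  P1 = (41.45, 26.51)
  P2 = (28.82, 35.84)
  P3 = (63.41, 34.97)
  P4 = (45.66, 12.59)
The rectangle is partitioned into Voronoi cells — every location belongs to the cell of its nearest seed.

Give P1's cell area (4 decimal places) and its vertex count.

Area of P1's cell: 399.6637 (4 vertices)

1. box [0,69]×[0,55]: [(0, 0) (69, 0) (69, 55) (0, 55)]
2. ⊥bis P1·P0 via (36.965,33.8): [(0, 11.0582) (0, 0) (69, 0) (69, 53.5088)]  |A|=2227.5592
3. ⊥bis P1·P2 via (35.135,31.175): [(37.1651, 33.9231) (12.1055, 0) (69, 0) (69, 53.5088)]  |A|=1816.743
4. ⊥bis P1·P3 via (52.43,30.74): [(48.5139, 40.9052) (37.1651, 33.9231) (12.1055, 0) (64.2725, 0)]  |A|=1171.9595
5. ⊥bis P1·P4 via (43.555,19.55): [(55.3649, 23.1218) (48.5139, 40.9052) (37.1651, 33.9231) (21.6544, 12.9263)]  |A|=399.6637
6. canonical 4-gon: [(55.3649, 23.1218) (48.5139, 40.9052) (37.1651, 33.9231) (21.6544, 12.9263)]
7. shoelace: 399.6637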